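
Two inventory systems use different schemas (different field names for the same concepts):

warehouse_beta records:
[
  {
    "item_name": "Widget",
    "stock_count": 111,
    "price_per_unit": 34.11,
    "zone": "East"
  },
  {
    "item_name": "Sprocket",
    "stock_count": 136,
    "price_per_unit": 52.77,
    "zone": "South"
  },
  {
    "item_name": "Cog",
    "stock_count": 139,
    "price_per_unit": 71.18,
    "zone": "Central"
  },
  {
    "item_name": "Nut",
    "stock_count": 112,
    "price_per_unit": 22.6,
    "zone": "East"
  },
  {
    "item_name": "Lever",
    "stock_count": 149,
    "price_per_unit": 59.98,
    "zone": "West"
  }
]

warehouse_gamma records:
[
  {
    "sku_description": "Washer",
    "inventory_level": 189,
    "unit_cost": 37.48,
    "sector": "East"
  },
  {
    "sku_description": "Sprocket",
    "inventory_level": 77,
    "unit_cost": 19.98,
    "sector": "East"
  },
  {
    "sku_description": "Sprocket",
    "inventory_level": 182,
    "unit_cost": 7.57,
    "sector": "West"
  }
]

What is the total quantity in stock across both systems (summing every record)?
1095

To reconcile these schemas, identify the field holding the quantity in stock in each system:
1. In warehouse_beta it is "stock_count"
2. In warehouse_gamma it is "inventory_level"

From warehouse_beta: 111 + 136 + 139 + 112 + 149 = 647
From warehouse_gamma: 189 + 77 + 182 = 448

Total: 647 + 448 = 1095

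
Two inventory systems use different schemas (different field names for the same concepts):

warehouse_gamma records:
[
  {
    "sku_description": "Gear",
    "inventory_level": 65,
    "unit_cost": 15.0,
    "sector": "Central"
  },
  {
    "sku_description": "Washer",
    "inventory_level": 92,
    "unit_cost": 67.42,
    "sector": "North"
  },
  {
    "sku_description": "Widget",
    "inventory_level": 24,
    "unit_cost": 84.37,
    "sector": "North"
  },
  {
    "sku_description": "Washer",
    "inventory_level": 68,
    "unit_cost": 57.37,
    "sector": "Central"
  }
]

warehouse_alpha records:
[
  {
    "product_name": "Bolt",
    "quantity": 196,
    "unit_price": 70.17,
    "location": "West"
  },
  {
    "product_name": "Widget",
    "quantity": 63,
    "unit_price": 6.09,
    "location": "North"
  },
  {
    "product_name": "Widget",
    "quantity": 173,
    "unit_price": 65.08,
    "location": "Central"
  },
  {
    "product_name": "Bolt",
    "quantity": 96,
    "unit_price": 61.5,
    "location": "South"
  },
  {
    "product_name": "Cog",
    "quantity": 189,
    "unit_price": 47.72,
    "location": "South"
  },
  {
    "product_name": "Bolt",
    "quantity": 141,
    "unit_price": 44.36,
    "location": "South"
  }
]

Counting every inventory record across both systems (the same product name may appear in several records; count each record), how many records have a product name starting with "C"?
1

Schema mapping: "sku_description" (warehouse_gamma) = "product_name" (warehouse_alpha) = product name

Records with product name starting with "C" in warehouse_gamma: 0
Records with product name starting with "C" in warehouse_alpha: 1

Total: 0 + 1 = 1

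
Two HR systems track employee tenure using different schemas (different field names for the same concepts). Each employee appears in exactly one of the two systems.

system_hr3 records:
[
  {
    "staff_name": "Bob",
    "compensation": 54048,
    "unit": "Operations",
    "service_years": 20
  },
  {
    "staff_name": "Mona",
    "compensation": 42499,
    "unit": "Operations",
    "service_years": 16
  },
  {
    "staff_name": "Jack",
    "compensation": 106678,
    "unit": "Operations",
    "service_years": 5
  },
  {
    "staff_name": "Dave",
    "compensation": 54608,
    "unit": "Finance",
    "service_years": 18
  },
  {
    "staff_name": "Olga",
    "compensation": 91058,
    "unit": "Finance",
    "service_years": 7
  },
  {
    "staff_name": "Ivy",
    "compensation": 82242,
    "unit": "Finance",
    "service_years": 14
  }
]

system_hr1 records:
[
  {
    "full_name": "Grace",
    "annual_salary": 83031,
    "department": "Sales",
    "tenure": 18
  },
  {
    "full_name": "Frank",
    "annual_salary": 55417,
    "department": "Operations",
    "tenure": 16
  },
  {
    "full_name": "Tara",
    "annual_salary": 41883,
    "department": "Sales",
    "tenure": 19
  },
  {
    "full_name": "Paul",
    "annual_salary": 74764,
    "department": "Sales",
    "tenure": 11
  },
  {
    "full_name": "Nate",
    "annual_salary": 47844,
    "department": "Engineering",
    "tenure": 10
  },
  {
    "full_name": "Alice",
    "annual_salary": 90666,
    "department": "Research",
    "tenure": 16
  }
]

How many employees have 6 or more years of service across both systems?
11

Reconcile schemas: "service_years" (system_hr3) = "tenure" (system_hr1) = years of service

From system_hr3: 5 employees with >= 6 years
From system_hr1: 6 employees with >= 6 years

Total: 5 + 6 = 11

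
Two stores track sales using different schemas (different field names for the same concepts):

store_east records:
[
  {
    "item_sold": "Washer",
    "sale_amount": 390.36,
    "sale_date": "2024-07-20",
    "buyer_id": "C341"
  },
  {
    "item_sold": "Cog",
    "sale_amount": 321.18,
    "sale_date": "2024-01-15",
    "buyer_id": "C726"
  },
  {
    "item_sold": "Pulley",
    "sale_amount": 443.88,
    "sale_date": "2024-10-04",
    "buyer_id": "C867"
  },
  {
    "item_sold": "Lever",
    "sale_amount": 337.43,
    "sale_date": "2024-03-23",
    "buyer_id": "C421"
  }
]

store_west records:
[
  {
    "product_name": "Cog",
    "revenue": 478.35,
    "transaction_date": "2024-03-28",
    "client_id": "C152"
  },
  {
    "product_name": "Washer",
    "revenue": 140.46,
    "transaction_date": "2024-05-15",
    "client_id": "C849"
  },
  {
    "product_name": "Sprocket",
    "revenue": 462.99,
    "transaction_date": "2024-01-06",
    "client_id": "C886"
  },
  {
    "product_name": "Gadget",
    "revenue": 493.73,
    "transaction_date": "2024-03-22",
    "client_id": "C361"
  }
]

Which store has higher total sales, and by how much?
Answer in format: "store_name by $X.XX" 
store_west by $82.68

Schema mapping: "sale_amount" (store_east) = "revenue" (store_west) = sale amount

Total for store_east: 1492.85
Total for store_west: 1575.53

Difference: |1492.85 - 1575.53| = 82.68
store_west has higher sales by $82.68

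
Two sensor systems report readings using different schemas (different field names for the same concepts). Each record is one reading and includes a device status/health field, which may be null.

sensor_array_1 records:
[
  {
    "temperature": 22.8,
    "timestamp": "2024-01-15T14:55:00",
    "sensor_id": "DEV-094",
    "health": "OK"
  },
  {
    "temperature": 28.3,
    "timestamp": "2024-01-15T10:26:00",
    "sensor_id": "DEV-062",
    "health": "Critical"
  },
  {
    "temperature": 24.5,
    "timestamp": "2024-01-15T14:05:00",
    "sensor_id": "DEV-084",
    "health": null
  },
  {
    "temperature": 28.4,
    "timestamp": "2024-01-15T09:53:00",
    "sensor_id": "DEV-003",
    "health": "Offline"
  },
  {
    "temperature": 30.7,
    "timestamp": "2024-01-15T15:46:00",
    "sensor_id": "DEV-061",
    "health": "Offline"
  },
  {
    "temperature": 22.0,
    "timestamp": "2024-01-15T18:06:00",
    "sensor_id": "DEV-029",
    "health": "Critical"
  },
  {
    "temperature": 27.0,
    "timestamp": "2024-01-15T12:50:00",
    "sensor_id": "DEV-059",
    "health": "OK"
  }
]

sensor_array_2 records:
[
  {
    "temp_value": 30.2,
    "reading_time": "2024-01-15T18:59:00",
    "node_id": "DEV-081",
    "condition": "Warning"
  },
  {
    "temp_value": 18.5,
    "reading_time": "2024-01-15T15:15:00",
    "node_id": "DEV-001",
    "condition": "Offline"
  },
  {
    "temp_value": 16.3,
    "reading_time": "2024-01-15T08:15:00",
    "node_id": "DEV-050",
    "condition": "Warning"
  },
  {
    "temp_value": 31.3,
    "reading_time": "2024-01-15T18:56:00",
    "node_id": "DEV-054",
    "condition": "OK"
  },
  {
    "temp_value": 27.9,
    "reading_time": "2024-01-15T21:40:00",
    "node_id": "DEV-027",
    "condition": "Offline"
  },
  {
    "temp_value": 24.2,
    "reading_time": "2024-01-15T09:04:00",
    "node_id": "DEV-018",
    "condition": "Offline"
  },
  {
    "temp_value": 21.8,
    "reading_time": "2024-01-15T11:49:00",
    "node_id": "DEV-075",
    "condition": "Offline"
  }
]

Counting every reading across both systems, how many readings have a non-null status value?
13

Schema mapping: "health" (sensor_array_1) = "condition" (sensor_array_2) = status

Non-null in sensor_array_1: 6
Non-null in sensor_array_2: 7

Total non-null: 6 + 7 = 13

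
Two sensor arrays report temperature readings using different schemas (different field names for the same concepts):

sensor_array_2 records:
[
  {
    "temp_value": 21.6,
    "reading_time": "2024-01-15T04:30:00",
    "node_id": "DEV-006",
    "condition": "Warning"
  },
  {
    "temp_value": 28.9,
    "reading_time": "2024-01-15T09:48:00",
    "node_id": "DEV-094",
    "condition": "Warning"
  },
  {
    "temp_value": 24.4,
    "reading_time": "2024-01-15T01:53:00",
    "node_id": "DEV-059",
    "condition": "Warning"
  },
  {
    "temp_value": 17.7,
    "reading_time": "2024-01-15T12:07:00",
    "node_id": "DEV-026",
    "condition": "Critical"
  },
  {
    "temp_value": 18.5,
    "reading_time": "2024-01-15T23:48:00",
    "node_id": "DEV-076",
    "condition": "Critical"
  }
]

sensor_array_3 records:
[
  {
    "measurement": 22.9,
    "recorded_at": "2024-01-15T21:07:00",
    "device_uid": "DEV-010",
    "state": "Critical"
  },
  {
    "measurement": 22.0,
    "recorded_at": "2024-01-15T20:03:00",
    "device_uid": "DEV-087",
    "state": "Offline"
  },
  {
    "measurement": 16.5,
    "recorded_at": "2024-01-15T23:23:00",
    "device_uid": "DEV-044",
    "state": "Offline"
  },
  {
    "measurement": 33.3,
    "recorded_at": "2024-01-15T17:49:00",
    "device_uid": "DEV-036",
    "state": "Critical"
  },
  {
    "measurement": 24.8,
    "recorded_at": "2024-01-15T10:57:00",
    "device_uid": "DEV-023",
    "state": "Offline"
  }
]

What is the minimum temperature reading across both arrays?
16.5

Schema mapping: "temp_value" (sensor_array_2) = "measurement" (sensor_array_3) = temperature reading

Minimum in sensor_array_2: 17.7
Minimum in sensor_array_3: 16.5

Overall minimum: min(17.7, 16.5) = 16.5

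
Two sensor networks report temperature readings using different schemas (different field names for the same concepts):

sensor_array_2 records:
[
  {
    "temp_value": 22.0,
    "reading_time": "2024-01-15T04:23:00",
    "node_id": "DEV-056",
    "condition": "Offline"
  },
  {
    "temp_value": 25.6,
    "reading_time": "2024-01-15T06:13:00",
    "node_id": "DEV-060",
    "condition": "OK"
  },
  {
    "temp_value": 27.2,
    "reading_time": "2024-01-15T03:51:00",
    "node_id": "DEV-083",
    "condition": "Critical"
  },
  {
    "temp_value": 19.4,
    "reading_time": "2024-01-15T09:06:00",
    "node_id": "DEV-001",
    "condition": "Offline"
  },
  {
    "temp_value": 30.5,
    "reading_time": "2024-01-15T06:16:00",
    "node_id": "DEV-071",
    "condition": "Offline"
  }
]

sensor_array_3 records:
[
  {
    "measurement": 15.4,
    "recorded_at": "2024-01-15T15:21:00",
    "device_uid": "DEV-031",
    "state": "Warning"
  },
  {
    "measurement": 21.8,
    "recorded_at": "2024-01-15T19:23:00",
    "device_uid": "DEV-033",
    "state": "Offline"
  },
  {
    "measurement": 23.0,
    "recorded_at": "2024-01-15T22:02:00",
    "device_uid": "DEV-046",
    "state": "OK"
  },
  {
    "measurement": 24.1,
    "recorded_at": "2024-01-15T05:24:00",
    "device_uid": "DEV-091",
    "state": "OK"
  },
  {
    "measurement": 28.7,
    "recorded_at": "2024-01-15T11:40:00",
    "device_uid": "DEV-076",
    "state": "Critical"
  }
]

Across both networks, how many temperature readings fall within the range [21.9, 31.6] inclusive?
7

Schema mapping: "temp_value" (sensor_array_2) = "measurement" (sensor_array_3) = temperature

Readings in [21.9, 31.6] from sensor_array_2: 4
Readings in [21.9, 31.6] from sensor_array_3: 3

Total count: 4 + 3 = 7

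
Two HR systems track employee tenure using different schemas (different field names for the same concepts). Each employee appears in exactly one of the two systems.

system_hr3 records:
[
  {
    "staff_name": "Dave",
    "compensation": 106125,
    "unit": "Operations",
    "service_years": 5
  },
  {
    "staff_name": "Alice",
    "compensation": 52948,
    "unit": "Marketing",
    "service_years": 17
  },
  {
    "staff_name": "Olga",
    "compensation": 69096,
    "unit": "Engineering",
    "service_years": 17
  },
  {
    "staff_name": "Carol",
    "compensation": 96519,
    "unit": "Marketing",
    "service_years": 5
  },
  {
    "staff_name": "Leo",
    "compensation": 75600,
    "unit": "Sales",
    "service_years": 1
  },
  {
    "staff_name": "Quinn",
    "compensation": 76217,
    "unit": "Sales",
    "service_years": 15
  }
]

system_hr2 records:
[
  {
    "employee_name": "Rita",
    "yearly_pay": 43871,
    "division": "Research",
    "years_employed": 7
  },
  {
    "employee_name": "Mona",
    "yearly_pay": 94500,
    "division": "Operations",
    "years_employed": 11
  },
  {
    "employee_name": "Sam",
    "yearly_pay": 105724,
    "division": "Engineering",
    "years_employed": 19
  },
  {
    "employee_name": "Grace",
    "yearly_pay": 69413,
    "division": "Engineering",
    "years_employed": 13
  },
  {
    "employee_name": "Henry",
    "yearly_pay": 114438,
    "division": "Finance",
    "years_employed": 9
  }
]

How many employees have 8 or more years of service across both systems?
7

Reconcile schemas: "service_years" (system_hr3) = "years_employed" (system_hr2) = years of service

From system_hr3: 3 employees with >= 8 years
From system_hr2: 4 employees with >= 8 years

Total: 3 + 4 = 7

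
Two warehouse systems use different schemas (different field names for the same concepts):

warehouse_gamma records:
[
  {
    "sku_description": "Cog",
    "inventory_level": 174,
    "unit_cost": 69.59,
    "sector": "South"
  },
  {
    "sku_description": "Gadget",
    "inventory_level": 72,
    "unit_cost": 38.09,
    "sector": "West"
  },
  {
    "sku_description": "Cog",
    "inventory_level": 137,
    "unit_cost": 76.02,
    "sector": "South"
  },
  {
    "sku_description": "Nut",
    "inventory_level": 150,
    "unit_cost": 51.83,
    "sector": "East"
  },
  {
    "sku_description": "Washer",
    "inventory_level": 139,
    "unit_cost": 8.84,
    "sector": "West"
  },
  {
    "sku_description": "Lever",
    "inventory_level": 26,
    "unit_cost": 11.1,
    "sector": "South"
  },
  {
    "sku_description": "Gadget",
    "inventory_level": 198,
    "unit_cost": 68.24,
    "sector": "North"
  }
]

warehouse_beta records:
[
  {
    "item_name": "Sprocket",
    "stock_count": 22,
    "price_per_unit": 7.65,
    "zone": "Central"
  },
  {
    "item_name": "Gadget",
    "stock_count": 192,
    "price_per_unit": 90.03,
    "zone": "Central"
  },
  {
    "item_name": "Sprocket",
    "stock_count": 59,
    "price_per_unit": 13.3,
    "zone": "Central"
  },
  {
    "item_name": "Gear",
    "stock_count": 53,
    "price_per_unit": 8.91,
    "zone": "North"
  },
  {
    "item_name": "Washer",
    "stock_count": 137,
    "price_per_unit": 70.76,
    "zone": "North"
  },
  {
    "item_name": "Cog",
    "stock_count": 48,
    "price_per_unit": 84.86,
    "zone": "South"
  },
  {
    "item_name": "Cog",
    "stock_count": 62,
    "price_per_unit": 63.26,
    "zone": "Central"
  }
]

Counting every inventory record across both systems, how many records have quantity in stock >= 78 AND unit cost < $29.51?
1

Schema mappings:
- "inventory_level" (warehouse_gamma) = "stock_count" (warehouse_beta) = quantity
- "unit_cost" (warehouse_gamma) = "price_per_unit" (warehouse_beta) = unit cost

Records meeting both conditions in warehouse_gamma: 1
Records meeting both conditions in warehouse_beta: 0

Total: 1 + 0 = 1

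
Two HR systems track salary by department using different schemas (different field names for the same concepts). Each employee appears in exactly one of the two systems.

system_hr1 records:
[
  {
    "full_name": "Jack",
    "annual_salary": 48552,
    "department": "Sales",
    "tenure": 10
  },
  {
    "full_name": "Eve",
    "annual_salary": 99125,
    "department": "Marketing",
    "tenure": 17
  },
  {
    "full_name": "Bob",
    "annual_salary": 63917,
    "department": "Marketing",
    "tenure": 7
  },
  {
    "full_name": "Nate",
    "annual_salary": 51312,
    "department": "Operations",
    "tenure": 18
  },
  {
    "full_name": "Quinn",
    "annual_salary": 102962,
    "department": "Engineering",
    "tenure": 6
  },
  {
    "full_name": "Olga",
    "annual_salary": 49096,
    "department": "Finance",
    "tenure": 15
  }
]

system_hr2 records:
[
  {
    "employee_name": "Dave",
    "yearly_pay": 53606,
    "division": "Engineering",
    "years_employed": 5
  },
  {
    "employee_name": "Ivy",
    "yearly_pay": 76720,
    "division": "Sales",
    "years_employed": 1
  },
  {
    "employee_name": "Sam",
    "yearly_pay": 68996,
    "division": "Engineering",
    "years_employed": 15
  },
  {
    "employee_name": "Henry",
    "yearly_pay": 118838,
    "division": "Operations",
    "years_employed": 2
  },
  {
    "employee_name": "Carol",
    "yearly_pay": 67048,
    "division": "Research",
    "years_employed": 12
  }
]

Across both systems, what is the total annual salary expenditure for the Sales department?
125272

Schema mappings:
- "department" (system_hr1) = "division" (system_hr2) = department
- "annual_salary" (system_hr1) = "yearly_pay" (system_hr2) = salary

Sales salaries from system_hr1: 48552
Sales salaries from system_hr2: 76720

Total: 48552 + 76720 = 125272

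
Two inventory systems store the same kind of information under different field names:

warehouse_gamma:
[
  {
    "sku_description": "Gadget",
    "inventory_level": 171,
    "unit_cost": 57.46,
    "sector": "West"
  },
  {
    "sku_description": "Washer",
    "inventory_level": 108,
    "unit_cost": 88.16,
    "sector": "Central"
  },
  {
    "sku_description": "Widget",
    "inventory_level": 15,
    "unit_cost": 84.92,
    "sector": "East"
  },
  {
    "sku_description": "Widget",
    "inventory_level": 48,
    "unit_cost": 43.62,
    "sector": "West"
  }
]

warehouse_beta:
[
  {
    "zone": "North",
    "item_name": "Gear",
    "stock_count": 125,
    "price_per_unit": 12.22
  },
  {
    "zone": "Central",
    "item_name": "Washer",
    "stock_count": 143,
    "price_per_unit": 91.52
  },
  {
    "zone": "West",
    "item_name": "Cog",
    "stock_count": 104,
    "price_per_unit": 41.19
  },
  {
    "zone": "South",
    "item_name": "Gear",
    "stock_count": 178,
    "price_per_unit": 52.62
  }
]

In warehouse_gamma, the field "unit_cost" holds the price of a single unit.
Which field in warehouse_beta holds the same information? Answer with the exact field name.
price_per_unit

In warehouse_gamma, "unit_cost" holds the price of a single unit.
The fields in warehouse_beta are: "zone", "item_name", "stock_count", "price_per_unit".
"price_per_unit" is the match: the name refers to the same concept and its values are decimal currency amounts (e.g. 12.22, 91.52).
The other fields ("zone", "item_name", "stock_count") hold different kinds of data.

So "unit_cost" in warehouse_gamma corresponds to "price_per_unit" in warehouse_beta.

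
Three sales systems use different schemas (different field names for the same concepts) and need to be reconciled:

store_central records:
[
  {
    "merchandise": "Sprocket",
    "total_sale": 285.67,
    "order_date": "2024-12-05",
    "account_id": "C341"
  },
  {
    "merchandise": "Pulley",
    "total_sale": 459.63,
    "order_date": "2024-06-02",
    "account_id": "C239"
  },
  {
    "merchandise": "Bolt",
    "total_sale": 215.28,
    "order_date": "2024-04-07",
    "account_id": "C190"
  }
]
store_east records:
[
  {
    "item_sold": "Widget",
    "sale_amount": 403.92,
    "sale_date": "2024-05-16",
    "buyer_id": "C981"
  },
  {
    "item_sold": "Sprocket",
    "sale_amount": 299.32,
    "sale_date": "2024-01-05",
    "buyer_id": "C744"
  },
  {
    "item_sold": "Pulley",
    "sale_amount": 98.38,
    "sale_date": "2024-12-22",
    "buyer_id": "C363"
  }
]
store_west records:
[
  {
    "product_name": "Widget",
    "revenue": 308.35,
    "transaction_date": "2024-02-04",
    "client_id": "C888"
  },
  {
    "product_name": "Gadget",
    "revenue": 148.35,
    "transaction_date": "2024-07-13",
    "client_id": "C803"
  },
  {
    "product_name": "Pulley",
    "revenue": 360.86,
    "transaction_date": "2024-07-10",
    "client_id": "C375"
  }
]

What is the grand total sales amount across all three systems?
2579.76

Schema reconciliation - all amount fields map to sale amount:

store_central (total_sale): 960.58
store_east (sale_amount): 801.62
store_west (revenue): 817.56

Grand total: 2579.76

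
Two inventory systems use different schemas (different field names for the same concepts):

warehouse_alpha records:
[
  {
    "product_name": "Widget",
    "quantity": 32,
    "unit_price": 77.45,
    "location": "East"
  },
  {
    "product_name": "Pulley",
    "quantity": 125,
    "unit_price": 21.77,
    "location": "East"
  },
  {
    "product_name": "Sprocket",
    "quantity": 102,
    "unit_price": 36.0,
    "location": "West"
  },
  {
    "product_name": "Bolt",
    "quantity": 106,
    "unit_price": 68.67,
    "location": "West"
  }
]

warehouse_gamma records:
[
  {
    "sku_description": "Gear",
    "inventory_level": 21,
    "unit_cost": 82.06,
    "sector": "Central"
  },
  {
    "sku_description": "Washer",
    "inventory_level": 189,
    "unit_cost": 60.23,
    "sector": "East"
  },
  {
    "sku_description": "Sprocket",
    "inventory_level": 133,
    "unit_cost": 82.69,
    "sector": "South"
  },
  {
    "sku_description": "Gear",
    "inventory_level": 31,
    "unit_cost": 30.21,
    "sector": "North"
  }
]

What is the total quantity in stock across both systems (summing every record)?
739

To reconcile these schemas, identify the field holding the quantity in stock in each system:
1. In warehouse_alpha it is "quantity"
2. In warehouse_gamma it is "inventory_level"

From warehouse_alpha: 32 + 125 + 102 + 106 = 365
From warehouse_gamma: 21 + 189 + 133 + 31 = 374

Total: 365 + 374 = 739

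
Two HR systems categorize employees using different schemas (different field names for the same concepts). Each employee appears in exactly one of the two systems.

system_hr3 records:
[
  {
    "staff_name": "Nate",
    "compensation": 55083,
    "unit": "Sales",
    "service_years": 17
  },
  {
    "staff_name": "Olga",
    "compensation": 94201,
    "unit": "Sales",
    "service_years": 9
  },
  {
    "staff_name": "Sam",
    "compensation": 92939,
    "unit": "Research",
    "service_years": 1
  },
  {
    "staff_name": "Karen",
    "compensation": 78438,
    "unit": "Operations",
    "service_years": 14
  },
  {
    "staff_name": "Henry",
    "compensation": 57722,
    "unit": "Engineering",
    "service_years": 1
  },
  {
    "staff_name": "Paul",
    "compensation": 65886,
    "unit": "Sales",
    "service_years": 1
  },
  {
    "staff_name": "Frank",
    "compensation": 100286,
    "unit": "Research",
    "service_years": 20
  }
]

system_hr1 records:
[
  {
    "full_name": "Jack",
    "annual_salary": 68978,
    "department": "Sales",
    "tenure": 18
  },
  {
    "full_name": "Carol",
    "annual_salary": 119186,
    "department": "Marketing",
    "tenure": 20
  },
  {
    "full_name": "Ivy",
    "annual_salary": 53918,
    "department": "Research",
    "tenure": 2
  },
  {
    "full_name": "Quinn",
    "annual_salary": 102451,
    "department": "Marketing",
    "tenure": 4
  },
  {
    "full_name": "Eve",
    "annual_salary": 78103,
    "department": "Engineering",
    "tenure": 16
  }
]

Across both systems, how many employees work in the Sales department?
4

Schema mapping: "unit" (system_hr3) = "department" (system_hr1) = department

Sales employees in system_hr3: 3
Sales employees in system_hr1: 1

Total in Sales: 3 + 1 = 4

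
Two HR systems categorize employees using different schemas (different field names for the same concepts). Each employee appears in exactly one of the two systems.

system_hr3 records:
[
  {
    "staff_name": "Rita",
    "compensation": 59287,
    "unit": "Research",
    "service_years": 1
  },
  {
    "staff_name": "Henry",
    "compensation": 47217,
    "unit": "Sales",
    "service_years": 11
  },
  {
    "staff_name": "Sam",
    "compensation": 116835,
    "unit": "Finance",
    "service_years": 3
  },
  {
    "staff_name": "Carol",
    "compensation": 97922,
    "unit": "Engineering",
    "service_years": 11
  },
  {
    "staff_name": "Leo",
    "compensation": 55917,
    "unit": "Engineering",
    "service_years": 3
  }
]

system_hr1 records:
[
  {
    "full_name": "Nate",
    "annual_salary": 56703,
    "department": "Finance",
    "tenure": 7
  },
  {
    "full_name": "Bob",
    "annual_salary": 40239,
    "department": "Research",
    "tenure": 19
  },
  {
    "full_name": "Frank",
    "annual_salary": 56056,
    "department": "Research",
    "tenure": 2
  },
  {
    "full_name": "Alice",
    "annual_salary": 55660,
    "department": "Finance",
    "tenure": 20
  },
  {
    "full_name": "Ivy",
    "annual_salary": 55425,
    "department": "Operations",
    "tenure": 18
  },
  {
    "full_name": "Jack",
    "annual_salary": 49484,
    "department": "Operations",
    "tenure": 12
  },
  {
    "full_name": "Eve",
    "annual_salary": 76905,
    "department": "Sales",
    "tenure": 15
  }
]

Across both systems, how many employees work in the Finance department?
3

Schema mapping: "unit" (system_hr3) = "department" (system_hr1) = department

Finance employees in system_hr3: 1
Finance employees in system_hr1: 2

Total in Finance: 1 + 2 = 3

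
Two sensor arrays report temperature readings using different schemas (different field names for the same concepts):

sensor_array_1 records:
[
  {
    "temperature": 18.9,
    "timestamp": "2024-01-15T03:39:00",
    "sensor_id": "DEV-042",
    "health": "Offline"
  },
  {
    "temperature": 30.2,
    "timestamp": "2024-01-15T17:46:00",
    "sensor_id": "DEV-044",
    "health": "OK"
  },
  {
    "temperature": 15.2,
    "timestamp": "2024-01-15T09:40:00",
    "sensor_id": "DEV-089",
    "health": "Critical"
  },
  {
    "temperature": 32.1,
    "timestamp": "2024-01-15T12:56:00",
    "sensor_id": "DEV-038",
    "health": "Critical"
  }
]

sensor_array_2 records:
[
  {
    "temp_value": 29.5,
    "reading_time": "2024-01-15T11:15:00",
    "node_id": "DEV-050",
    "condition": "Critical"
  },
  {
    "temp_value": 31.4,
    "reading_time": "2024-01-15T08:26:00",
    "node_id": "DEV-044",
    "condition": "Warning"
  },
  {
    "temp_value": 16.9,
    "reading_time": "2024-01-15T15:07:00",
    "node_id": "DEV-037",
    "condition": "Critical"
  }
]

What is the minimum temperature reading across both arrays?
15.2

Schema mapping: "temperature" (sensor_array_1) = "temp_value" (sensor_array_2) = temperature reading

Minimum in sensor_array_1: 15.2
Minimum in sensor_array_2: 16.9

Overall minimum: min(15.2, 16.9) = 15.2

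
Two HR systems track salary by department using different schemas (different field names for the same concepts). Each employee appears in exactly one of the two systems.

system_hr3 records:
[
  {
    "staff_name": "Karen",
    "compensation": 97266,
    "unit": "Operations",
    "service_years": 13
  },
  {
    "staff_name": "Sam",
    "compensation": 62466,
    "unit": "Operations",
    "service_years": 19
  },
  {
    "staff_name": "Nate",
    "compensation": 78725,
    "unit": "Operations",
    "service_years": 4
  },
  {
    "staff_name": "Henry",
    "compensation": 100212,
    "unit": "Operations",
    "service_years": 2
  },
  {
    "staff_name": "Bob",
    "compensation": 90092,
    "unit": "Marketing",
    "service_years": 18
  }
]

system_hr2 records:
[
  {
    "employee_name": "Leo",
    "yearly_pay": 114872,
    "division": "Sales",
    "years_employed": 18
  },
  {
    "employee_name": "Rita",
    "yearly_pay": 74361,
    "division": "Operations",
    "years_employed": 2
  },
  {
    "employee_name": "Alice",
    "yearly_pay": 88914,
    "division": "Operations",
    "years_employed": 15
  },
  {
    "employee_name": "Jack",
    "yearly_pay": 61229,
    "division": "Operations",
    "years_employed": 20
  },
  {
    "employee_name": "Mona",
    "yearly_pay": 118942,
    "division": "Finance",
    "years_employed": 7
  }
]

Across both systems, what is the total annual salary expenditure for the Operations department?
563173

Schema mappings:
- "unit" (system_hr3) = "division" (system_hr2) = department
- "compensation" (system_hr3) = "yearly_pay" (system_hr2) = salary

Operations salaries from system_hr3: 338669
Operations salaries from system_hr2: 224504

Total: 338669 + 224504 = 563173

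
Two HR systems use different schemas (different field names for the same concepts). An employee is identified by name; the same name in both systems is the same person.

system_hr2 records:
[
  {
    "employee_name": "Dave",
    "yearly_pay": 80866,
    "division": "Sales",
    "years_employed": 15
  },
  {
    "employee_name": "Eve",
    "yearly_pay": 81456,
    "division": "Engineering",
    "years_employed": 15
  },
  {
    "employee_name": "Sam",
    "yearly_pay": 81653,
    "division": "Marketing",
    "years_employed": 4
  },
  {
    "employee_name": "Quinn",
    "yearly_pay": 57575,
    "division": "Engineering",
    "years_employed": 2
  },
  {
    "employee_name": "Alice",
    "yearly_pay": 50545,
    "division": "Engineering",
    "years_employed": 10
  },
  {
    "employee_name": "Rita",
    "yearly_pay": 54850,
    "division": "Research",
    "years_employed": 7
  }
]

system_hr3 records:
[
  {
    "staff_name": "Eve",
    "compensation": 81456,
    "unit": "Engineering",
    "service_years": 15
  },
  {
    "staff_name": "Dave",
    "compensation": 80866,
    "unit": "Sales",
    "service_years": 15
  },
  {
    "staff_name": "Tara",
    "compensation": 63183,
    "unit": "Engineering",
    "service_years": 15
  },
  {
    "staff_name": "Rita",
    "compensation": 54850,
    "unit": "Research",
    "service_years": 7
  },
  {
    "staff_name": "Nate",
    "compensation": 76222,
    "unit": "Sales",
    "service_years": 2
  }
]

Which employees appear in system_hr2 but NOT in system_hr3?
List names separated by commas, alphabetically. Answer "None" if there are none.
Alice, Quinn, Sam

Schema mapping: "employee_name" (system_hr2) = "staff_name" (system_hr3) = employee name

Names in system_hr2: ['Alice', 'Dave', 'Eve', 'Quinn', 'Rita', 'Sam']
Names in system_hr3: ['Dave', 'Eve', 'Nate', 'Rita', 'Tara']

In system_hr2 but not system_hr3: ['Alice', 'Quinn', 'Sam']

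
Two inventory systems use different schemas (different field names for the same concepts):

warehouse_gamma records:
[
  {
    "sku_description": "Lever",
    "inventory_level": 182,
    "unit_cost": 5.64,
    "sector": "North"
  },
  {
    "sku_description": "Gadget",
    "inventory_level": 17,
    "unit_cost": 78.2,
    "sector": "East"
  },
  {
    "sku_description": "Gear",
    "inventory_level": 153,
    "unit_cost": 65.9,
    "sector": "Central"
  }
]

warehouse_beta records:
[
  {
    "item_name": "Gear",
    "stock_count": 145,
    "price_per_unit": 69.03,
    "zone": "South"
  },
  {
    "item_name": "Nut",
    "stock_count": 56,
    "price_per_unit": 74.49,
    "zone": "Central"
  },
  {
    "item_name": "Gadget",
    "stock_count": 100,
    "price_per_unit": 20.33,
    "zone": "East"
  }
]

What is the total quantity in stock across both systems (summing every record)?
653

To reconcile these schemas, identify the field holding the quantity in stock in each system:
1. In warehouse_gamma it is "inventory_level"
2. In warehouse_beta it is "stock_count"

From warehouse_gamma: 182 + 17 + 153 = 352
From warehouse_beta: 145 + 56 + 100 = 301

Total: 352 + 301 = 653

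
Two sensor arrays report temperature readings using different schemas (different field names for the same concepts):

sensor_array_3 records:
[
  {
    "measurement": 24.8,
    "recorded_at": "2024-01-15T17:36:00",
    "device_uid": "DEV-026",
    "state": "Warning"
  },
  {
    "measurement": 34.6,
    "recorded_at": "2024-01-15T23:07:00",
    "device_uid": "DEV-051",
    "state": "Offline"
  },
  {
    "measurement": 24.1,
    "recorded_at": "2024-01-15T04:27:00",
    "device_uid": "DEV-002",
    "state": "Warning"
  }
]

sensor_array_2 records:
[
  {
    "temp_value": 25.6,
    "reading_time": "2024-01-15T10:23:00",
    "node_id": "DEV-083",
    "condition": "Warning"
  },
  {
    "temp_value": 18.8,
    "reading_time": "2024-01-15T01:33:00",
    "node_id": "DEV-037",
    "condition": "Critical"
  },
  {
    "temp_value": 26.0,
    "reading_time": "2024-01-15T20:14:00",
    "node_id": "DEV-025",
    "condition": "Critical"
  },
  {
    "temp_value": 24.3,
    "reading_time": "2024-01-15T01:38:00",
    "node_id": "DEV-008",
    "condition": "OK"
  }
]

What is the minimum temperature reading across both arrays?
18.8

Schema mapping: "measurement" (sensor_array_3) = "temp_value" (sensor_array_2) = temperature reading

Minimum in sensor_array_3: 24.1
Minimum in sensor_array_2: 18.8

Overall minimum: min(24.1, 18.8) = 18.8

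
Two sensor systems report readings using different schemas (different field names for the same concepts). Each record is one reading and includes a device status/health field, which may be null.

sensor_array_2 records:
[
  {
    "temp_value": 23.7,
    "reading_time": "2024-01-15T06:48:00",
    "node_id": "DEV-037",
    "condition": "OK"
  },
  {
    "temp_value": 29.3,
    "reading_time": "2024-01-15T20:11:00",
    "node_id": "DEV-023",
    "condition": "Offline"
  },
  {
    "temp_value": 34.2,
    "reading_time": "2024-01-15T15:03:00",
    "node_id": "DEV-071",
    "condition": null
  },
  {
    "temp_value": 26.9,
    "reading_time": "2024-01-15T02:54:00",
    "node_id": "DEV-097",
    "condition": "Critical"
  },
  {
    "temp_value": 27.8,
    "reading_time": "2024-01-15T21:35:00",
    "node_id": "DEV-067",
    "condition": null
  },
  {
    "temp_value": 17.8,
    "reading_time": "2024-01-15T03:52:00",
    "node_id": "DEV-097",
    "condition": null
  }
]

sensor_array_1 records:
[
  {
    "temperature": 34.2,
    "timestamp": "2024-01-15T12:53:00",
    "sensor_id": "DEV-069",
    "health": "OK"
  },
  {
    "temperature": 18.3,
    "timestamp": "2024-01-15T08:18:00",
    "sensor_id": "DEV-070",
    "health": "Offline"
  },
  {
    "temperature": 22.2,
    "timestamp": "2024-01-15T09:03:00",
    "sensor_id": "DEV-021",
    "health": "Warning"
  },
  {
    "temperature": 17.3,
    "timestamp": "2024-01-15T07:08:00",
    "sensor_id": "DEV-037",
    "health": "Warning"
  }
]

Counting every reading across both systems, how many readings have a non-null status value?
7

Schema mapping: "condition" (sensor_array_2) = "health" (sensor_array_1) = status

Non-null in sensor_array_2: 3
Non-null in sensor_array_1: 4

Total non-null: 3 + 4 = 7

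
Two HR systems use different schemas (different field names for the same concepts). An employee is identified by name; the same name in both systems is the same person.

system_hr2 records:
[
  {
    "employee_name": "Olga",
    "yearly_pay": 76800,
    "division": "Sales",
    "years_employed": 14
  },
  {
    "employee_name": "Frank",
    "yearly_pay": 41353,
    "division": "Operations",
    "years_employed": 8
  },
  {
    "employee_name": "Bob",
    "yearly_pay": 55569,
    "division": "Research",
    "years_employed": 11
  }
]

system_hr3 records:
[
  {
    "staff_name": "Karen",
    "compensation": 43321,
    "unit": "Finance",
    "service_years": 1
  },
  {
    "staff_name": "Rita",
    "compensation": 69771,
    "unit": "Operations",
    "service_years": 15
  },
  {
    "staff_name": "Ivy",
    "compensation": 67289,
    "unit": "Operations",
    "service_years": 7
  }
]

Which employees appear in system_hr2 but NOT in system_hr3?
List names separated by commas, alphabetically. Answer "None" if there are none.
Bob, Frank, Olga

Schema mapping: "employee_name" (system_hr2) = "staff_name" (system_hr3) = employee name

Names in system_hr2: ['Bob', 'Frank', 'Olga']
Names in system_hr3: ['Ivy', 'Karen', 'Rita']

In system_hr2 but not system_hr3: ['Bob', 'Frank', 'Olga']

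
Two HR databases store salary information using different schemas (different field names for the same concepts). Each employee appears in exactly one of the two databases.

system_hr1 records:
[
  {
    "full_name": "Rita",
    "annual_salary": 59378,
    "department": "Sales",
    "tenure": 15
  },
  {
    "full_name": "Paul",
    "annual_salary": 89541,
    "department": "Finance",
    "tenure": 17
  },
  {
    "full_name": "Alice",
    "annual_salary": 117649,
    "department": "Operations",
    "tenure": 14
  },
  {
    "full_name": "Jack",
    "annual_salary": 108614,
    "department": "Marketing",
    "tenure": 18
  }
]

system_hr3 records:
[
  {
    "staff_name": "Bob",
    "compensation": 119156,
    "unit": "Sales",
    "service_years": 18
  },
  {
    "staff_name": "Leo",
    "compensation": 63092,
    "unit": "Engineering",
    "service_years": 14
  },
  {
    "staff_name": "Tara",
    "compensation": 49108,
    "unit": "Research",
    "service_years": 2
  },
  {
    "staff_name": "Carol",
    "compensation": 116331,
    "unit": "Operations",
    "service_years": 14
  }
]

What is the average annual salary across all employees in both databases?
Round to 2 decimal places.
90358.63

Schema mapping: "annual_salary" (system_hr1) = "compensation" (system_hr3) = annual salary

All salaries: [59378, 89541, 117649, 108614, 119156, 63092, 49108, 116331]
Sum: 722869
Count: 8
Average: 722869 / 8 = 90358.63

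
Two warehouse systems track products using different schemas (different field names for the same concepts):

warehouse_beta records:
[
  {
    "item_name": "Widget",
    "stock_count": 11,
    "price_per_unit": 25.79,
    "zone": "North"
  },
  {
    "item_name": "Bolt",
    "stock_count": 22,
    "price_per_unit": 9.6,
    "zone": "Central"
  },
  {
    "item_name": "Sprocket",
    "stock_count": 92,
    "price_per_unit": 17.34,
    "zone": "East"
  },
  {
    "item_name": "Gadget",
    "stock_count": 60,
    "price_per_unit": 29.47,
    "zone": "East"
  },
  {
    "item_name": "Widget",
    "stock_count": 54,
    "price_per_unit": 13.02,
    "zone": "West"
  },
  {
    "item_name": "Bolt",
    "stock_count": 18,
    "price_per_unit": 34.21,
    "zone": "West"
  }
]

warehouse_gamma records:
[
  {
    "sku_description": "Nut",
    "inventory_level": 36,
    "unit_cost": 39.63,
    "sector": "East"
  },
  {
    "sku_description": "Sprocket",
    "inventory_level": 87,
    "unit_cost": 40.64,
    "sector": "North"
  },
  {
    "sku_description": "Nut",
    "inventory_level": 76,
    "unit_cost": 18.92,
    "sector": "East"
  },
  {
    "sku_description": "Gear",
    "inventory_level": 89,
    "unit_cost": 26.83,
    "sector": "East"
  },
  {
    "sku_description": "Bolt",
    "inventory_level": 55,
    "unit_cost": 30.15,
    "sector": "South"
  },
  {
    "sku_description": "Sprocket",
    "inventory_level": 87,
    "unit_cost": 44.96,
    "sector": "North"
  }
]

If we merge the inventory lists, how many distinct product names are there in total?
6

Schema mapping: "item_name" (warehouse_beta) = "sku_description" (warehouse_gamma) = product name

Products in warehouse_beta: ['Bolt', 'Gadget', 'Sprocket', 'Widget']
Products in warehouse_gamma: ['Bolt', 'Gear', 'Nut', 'Sprocket']

Union (unique products): ['Bolt', 'Gadget', 'Gear', 'Nut', 'Sprocket', 'Widget']
Count: 6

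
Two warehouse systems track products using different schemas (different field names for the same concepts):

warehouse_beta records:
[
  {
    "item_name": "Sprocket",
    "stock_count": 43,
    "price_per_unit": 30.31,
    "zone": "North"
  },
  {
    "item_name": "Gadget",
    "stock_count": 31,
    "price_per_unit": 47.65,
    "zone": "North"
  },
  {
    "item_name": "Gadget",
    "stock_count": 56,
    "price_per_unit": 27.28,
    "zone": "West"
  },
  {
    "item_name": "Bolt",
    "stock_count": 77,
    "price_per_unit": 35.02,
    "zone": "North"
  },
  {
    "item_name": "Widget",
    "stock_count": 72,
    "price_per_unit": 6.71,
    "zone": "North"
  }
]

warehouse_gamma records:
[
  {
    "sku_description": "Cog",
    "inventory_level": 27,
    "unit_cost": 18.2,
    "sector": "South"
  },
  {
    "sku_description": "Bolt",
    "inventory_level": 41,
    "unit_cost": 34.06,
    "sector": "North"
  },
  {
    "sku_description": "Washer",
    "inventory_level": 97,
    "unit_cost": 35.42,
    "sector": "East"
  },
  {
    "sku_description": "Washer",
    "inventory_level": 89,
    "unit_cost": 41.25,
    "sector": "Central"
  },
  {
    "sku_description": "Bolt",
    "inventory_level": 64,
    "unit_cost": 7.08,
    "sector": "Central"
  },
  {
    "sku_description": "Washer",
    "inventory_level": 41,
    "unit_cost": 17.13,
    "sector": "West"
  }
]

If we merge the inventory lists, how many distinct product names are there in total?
6

Schema mapping: "item_name" (warehouse_beta) = "sku_description" (warehouse_gamma) = product name

Products in warehouse_beta: ['Bolt', 'Gadget', 'Sprocket', 'Widget']
Products in warehouse_gamma: ['Bolt', 'Cog', 'Washer']

Union (unique products): ['Bolt', 'Cog', 'Gadget', 'Sprocket', 'Washer', 'Widget']
Count: 6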